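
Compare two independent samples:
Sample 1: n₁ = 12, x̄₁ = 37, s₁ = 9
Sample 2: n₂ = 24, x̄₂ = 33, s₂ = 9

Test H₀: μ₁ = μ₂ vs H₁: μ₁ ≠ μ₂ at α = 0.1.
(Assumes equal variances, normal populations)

Answer: t = 1.2571, fail to reject H₀

Derivation:
Pooled variance: s²_p = [11×9² + 23×9²]/(34) = 81.0000
s_p = 9.0000
SE = s_p×√(1/n₁ + 1/n₂) = 9.0000×√(1/12 + 1/24) = 3.1820
t = (x̄₁ - x̄₂)/SE = (37 - 33)/3.1820 = 1.2571
df = 34, t-critical = ±1.691
Decision: fail to reject H₀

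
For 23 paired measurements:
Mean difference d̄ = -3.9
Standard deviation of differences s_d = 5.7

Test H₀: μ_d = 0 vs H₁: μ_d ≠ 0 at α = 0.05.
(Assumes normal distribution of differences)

Answer: t = -3.2814, reject H₀

Derivation:
df = n - 1 = 22
SE = s_d/√n = 5.7/√23 = 1.1885
t = d̄/SE = -3.9/1.1885 = -3.2814
Critical value: t_{0.025,22} = ±2.074
p-value ≈ 0.0034
Decision: reject H₀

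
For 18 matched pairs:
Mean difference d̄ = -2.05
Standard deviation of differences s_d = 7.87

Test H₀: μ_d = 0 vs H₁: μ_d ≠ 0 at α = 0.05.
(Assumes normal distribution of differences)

df = n - 1 = 17
SE = s_d/√n = 7.87/√18 = 1.8550
t = d̄/SE = -2.05/1.8550 = -1.1051
Critical value: t_{0.025,17} = ±2.110
p-value ≈ 0.2845
Decision: fail to reject H₀

Answer: t = -1.1051, fail to reject H₀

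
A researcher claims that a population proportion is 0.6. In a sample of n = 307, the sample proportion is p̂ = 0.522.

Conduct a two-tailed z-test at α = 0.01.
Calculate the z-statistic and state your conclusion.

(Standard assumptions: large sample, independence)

H₀: p = 0.6, H₁: p ≠ 0.6
Standard error: SE = √(p₀(1-p₀)/n) = √(0.6×0.4/307) = 0.027960
z-statistic: z = (p̂ - p₀)/SE = (0.522 - 0.6)/0.027960 = -2.7897
Critical value: z_0.005 = ±2.576
p-value = 0.0053
Decision: reject H₀ at α = 0.01

Answer: z = -2.7897, reject H₀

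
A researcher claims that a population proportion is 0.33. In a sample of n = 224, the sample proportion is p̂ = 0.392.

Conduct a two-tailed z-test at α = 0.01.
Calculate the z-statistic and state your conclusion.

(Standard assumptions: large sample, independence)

Answer: z = 1.9735, fail to reject H₀

Derivation:
H₀: p = 0.33, H₁: p ≠ 0.33
Standard error: SE = √(p₀(1-p₀)/n) = √(0.33×0.67/224) = 0.031417
z-statistic: z = (p̂ - p₀)/SE = (0.392 - 0.33)/0.031417 = 1.9735
Critical value: z_0.005 = ±2.576
p-value = 0.0484
Decision: fail to reject H₀ at α = 0.01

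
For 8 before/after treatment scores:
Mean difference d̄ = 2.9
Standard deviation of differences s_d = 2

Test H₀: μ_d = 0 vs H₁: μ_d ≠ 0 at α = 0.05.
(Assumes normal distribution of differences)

Answer: t = 4.1013, reject H₀

Derivation:
df = n - 1 = 7
SE = s_d/√n = 2/√8 = 0.7071
t = d̄/SE = 2.9/0.7071 = 4.1013
Critical value: t_{0.025,7} = ±2.365
p-value ≈ 0.0046
Decision: reject H₀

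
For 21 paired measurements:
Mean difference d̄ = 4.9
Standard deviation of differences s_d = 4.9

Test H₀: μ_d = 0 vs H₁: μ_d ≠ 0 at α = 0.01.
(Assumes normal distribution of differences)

df = n - 1 = 20
SE = s_d/√n = 4.9/√21 = 1.0693
t = d̄/SE = 4.9/1.0693 = 4.5824
Critical value: t_{0.005,20} = ±2.845
p-value ≈ 0.0002
Decision: reject H₀

Answer: t = 4.5824, reject H₀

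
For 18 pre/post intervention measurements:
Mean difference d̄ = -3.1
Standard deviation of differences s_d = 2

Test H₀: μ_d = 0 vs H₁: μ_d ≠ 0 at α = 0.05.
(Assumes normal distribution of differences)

df = n - 1 = 17
SE = s_d/√n = 2/√18 = 0.4714
t = d̄/SE = -3.1/0.4714 = -6.5762
Critical value: t_{0.025,17} = ±2.110
p-value < 0.0001
Decision: reject H₀

Answer: t = -6.5762, reject H₀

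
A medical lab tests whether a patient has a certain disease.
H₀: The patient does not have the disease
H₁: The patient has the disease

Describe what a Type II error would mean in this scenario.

A Type I error (probability α) occurs when we reject a true H₀.
A Type II error (probability β) occurs when we fail to reject a false H₀.

Answer: Failing to diagnose a patient who actually has the disease (false negative)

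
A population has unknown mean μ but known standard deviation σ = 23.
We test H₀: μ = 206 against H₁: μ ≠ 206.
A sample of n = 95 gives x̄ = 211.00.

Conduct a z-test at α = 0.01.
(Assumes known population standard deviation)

Standard error: SE = σ/√n = 23/√95 = 2.3598
z-statistic: z = (x̄ - μ₀)/SE = (211.00 - 206)/2.3598 = 2.1188
Critical value: ±2.576
p-value = 0.0341
Decision: fail to reject H₀

Answer: z = 2.1188, fail to reject H₀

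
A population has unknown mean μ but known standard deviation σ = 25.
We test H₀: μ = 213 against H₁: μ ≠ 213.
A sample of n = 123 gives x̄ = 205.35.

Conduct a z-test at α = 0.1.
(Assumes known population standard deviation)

Answer: z = -3.3937, reject H₀

Derivation:
Standard error: SE = σ/√n = 25/√123 = 2.2542
z-statistic: z = (x̄ - μ₀)/SE = (205.35 - 213)/2.2542 = -3.3937
Critical value: ±1.645
p-value = 0.0007
Decision: reject H₀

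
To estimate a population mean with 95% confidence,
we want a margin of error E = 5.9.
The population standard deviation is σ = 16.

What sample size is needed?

Answer: n = 29

Derivation:
z_0.025 = 1.960
n = (z×σ/E)² = (1.960×16/5.9)²
n = 28.2519
Round up: n = 29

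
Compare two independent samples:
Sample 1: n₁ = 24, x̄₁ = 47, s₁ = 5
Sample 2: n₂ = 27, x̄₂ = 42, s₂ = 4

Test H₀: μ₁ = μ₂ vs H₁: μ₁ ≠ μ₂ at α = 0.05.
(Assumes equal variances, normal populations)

Pooled variance: s²_p = [23×5² + 26×4²]/(49) = 20.2245
s_p = 4.4972
SE = s_p×√(1/n₁ + 1/n₂) = 4.4972×√(1/24 + 1/27) = 1.2617
t = (x̄₁ - x̄₂)/SE = (47 - 42)/1.2617 = 3.9629
df = 49, t-critical = ±2.010
Decision: reject H₀

Answer: t = 3.9629, reject H₀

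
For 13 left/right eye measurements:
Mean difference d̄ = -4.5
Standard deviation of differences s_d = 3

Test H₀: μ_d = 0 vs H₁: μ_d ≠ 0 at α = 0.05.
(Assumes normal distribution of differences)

Answer: t = -5.4080, reject H₀

Derivation:
df = n - 1 = 12
SE = s_d/√n = 3/√13 = 0.8321
t = d̄/SE = -4.5/0.8321 = -5.4080
Critical value: t_{0.025,12} = ±2.179
p-value ≈ 0.0002
Decision: reject H₀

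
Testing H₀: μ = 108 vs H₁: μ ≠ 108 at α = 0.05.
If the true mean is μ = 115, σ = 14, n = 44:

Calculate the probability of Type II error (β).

SE = σ/√n = 14/√44 = 2.1106
Critical values: μ₀ ± z_0.025×SE = 108 ± 1.960×2.1106
Acceptance region: (103.8632, 112.1368)
Under H₁ (μ = 115): z_high = (112.1368 - 115)/2.1106 = -1.3566, z_low = (103.8632 - 115)/2.1106 = -5.2766
β = P(not reject | H₁) = Φ(-1.3566) - Φ(-5.2766) ≈ 0.0875

Answer: β ≈ 0.0875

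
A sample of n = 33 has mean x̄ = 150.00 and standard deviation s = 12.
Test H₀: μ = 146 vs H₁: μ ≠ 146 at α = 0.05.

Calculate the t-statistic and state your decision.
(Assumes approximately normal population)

Answer: t = 1.9149, fail to reject H₀

Derivation:
df = n - 1 = 32
SE = s/√n = 12/√33 = 2.0889
t = (x̄ - μ₀)/SE = (150.00 - 146)/2.0889 = 1.9149
Critical value: t_{0.025,32} = ±2.037
p-value ≈ 0.0645
Decision: fail to reject H₀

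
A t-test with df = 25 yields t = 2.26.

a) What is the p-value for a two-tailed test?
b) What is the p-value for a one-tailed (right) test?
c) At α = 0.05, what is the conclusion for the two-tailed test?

Answer: a) 0.0328, b) 0.0164, c) reject H₀

Derivation:
Using t-distribution with df = 25:
a) Two-tailed: p = 2×P(T > 2.26) = 0.0328
b) One-tailed: p = P(T > 2.26) = 0.0164
c) 0.0328 < 0.05, reject H₀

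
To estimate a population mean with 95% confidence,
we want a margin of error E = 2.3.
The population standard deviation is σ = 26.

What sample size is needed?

Answer: n = 491

Derivation:
z_0.025 = 1.960
n = (z×σ/E)² = (1.960×26/2.3)²
n = 490.9115
Round up: n = 491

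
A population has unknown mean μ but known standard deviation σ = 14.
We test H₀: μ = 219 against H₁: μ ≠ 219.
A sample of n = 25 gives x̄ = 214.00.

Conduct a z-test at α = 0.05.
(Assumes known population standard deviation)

Standard error: SE = σ/√n = 14/√25 = 2.8000
z-statistic: z = (x̄ - μ₀)/SE = (214.00 - 219)/2.8000 = -1.7857
Critical value: ±1.960
p-value = 0.0741
Decision: fail to reject H₀

Answer: z = -1.7857, fail to reject H₀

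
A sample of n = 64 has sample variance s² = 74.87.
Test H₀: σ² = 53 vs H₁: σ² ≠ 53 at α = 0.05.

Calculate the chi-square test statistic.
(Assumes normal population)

Answer: χ² = 88.9964, reject H₀

Derivation:
df = n - 1 = 63
χ² = (n-1)s²/σ₀² = 63×74.87/53 = 88.9964
Critical values: χ²_{0.975,63} = 42.950, χ²_{0.025,63} = 86.830
Rejection region: χ² < 42.950 or χ² > 86.830
Decision: reject H₀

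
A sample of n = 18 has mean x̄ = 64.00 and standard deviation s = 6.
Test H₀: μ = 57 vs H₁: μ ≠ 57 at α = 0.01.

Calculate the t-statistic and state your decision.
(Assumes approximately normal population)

Answer: t = 4.9498, reject H₀

Derivation:
df = n - 1 = 17
SE = s/√n = 6/√18 = 1.4142
t = (x̄ - μ₀)/SE = (64.00 - 57)/1.4142 = 4.9498
Critical value: t_{0.005,17} = ±2.898
p-value ≈ 0.0001
Decision: reject H₀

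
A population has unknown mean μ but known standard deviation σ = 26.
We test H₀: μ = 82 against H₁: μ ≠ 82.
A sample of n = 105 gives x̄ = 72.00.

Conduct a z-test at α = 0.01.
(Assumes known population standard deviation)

Answer: z = -3.9412, reject H₀

Derivation:
Standard error: SE = σ/√n = 26/√105 = 2.5373
z-statistic: z = (x̄ - μ₀)/SE = (72.00 - 82)/2.5373 = -3.9412
Critical value: ±2.576
p-value = 0.0001
Decision: reject H₀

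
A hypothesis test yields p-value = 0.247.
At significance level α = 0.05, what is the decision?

Compare p-value to α:
0.247 ≥ 0.05
Decision: fail to reject H₀

Answer: fail to reject H₀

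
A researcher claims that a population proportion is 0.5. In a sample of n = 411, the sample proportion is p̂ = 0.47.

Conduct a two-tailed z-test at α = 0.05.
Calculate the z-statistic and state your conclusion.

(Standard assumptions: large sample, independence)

Answer: z = -1.2164, fail to reject H₀

Derivation:
H₀: p = 0.5, H₁: p ≠ 0.5
Standard error: SE = √(p₀(1-p₀)/n) = √(0.5×0.5/411) = 0.024663
z-statistic: z = (p̂ - p₀)/SE = (0.47 - 0.5)/0.024663 = -1.2164
Critical value: z_0.025 = ±1.960
p-value = 0.2238
Decision: fail to reject H₀ at α = 0.05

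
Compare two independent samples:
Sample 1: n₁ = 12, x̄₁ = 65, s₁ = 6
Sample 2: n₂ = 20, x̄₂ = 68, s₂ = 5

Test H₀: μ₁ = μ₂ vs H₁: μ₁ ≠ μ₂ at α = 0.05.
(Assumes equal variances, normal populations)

Pooled variance: s²_p = [11×6² + 19×5²]/(30) = 29.0333
s_p = 5.3883
SE = s_p×√(1/n₁ + 1/n₂) = 5.3883×√(1/12 + 1/20) = 1.9675
t = (x̄₁ - x̄₂)/SE = (65 - 68)/1.9675 = -1.5248
df = 30, t-critical = ±2.042
Decision: fail to reject H₀

Answer: t = -1.5248, fail to reject H₀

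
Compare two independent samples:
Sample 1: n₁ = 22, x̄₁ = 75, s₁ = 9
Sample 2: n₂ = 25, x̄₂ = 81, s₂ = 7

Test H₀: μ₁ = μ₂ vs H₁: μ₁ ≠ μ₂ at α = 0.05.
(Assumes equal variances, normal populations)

Answer: t = -2.5670, reject H₀

Derivation:
Pooled variance: s²_p = [21×9² + 24×7²]/(45) = 63.9333
s_p = 7.9958
SE = s_p×√(1/n₁ + 1/n₂) = 7.9958×√(1/22 + 1/25) = 2.3374
t = (x̄₁ - x̄₂)/SE = (75 - 81)/2.3374 = -2.5670
df = 45, t-critical = ±2.014
Decision: reject H₀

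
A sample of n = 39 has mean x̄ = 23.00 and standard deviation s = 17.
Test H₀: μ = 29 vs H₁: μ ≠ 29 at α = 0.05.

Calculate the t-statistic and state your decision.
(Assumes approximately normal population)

Answer: t = -2.2041, reject H₀

Derivation:
df = n - 1 = 38
SE = s/√n = 17/√39 = 2.7222
t = (x̄ - μ₀)/SE = (23.00 - 29)/2.7222 = -2.2041
Critical value: t_{0.025,38} = ±2.024
p-value ≈ 0.0336
Decision: reject H₀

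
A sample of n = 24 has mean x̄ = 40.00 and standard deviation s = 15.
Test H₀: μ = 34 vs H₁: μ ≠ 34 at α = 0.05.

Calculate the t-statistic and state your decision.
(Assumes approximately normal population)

df = n - 1 = 23
SE = s/√n = 15/√24 = 3.0619
t = (x̄ - μ₀)/SE = (40.00 - 34)/3.0619 = 1.9596
Critical value: t_{0.025,23} = ±2.069
p-value ≈ 0.0623
Decision: fail to reject H₀

Answer: t = 1.9596, fail to reject H₀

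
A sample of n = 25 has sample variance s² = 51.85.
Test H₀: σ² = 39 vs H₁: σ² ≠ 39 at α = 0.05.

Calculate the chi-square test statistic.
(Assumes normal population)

Answer: χ² = 31.9077, fail to reject H₀

Derivation:
df = n - 1 = 24
χ² = (n-1)s²/σ₀² = 24×51.85/39 = 31.9077
Critical values: χ²_{0.975,24} = 12.401, χ²_{0.025,24} = 39.364
Rejection region: χ² < 12.401 or χ² > 39.364
Decision: fail to reject H₀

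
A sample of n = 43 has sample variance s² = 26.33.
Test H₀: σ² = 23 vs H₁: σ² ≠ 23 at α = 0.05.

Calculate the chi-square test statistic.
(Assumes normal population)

df = n - 1 = 42
χ² = (n-1)s²/σ₀² = 42×26.33/23 = 48.0809
Critical values: χ²_{0.975,42} = 25.999, χ²_{0.025,42} = 61.777
Rejection region: χ² < 25.999 or χ² > 61.777
Decision: fail to reject H₀

Answer: χ² = 48.0809, fail to reject H₀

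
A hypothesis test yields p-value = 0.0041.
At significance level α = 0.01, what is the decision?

Compare p-value to α:
0.0041 < 0.01
Decision: reject H₀

Answer: reject H₀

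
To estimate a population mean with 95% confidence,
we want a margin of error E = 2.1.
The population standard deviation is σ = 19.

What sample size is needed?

z_0.025 = 1.960
n = (z×σ/E)² = (1.960×19/2.1)²
n = 314.4711
Round up: n = 315

Answer: n = 315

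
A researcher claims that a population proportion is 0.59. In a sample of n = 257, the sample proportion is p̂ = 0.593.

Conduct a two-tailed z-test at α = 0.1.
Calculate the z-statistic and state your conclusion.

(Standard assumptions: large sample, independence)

H₀: p = 0.59, H₁: p ≠ 0.59
Standard error: SE = √(p₀(1-p₀)/n) = √(0.59×0.41/257) = 0.030680
z-statistic: z = (p̂ - p₀)/SE = (0.593 - 0.59)/0.030680 = 0.0978
Critical value: z_0.05 = ±1.645
p-value = 0.9221
Decision: fail to reject H₀ at α = 0.1

Answer: z = 0.0978, fail to reject H₀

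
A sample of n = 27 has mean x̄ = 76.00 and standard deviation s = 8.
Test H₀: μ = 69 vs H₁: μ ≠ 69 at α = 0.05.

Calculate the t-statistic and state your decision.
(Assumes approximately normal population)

df = n - 1 = 26
SE = s/√n = 8/√27 = 1.5396
t = (x̄ - μ₀)/SE = (76.00 - 69)/1.5396 = 4.5466
Critical value: t_{0.025,26} = ±2.056
p-value ≈ 0.0001
Decision: reject H₀

Answer: t = 4.5466, reject H₀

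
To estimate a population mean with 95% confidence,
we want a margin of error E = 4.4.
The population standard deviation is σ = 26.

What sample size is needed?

Answer: n = 135

Derivation:
z_0.025 = 1.960
n = (z×σ/E)² = (1.960×26/4.4)²
n = 134.1385
Round up: n = 135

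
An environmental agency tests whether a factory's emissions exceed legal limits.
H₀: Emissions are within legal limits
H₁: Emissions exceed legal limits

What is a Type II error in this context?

A Type I error (probability α) occurs when we reject a true H₀.
A Type II error (probability β) occurs when we fail to reject a false H₀.

Answer: Failing to cite a factory whose emissions actually exceed the limit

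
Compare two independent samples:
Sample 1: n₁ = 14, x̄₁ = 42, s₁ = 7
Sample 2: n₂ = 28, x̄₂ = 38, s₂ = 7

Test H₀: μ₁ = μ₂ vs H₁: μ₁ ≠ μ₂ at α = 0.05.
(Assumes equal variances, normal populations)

Answer: t = 1.7457, fail to reject H₀

Derivation:
Pooled variance: s²_p = [13×7² + 27×7²]/(40) = 49.0000
s_p = 7.0000
SE = s_p×√(1/n₁ + 1/n₂) = 7.0000×√(1/14 + 1/28) = 2.2913
t = (x̄₁ - x̄₂)/SE = (42 - 38)/2.2913 = 1.7457
df = 40, t-critical = ±2.021
Decision: fail to reject H₀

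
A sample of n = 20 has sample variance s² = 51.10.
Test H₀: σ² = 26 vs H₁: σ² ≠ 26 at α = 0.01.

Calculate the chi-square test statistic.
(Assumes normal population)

Answer: χ² = 37.3423, fail to reject H₀

Derivation:
df = n - 1 = 19
χ² = (n-1)s²/σ₀² = 19×51.10/26 = 37.3423
Critical values: χ²_{0.995,19} = 6.844, χ²_{0.005,19} = 38.582
Rejection region: χ² < 6.844 or χ² > 38.582
Decision: fail to reject H₀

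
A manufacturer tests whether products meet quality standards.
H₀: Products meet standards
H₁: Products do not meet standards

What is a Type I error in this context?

Answer: Rejecting good products that actually meet standards

Derivation:
A Type I error (probability α) occurs when we reject a true H₀.
A Type II error (probability β) occurs when we fail to reject a false H₀.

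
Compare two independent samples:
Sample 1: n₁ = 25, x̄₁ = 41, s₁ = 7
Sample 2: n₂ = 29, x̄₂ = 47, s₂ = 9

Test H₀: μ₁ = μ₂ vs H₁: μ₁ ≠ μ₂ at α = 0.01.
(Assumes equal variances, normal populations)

Answer: t = -2.7015, reject H₀

Derivation:
Pooled variance: s²_p = [24×7² + 28×9²]/(52) = 66.2308
s_p = 8.1382
SE = s_p×√(1/n₁ + 1/n₂) = 8.1382×√(1/25 + 1/29) = 2.2210
t = (x̄₁ - x̄₂)/SE = (41 - 47)/2.2210 = -2.7015
df = 52, t-critical = ±2.674
Decision: reject H₀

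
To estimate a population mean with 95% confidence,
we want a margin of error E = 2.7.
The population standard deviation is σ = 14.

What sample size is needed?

z_0.025 = 1.960
n = (z×σ/E)² = (1.960×14/2.7)²
n = 103.2858
Round up: n = 104

Answer: n = 104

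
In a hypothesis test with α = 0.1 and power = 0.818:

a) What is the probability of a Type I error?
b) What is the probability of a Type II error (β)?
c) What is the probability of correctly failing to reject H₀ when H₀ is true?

a) Type I error probability = α = 0.1
b) Power = P(reject H₀ | H₁ true) = 1 - β = 0.818, so Type II error probability = β = 1 - Power = 0.182
c) P(fail to reject H₀ | H₀ true) = 1 - α = 0.9

Answer: a) 0.1, b) 0.182, c) 0.9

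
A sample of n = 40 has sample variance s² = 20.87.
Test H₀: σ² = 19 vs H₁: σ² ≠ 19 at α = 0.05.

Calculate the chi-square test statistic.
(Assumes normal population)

df = n - 1 = 39
χ² = (n-1)s²/σ₀² = 39×20.87/19 = 42.8384
Critical values: χ²_{0.975,39} = 23.654, χ²_{0.025,39} = 58.120
Rejection region: χ² < 23.654 or χ² > 58.120
Decision: fail to reject H₀

Answer: χ² = 42.8384, fail to reject H₀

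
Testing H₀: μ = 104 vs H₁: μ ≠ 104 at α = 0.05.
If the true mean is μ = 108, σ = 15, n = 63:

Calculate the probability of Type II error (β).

SE = σ/√n = 15/√63 = 1.8898
Critical values: μ₀ ± z_0.025×SE = 104 ± 1.960×1.8898
Acceptance region: (100.2960, 107.7040)
Under H₁ (μ = 108): z_high = (107.7040 - 108)/1.8898 = -0.1566, z_low = (100.2960 - 108)/1.8898 = -4.0766
β = P(not reject | H₁) = Φ(-0.1566) - Φ(-4.0766) ≈ 0.4378

Answer: β ≈ 0.4378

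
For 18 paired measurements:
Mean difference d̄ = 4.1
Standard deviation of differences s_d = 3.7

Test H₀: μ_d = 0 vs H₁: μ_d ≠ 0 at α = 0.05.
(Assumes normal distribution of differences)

Answer: t = 4.7013, reject H₀

Derivation:
df = n - 1 = 17
SE = s_d/√n = 3.7/√18 = 0.8721
t = d̄/SE = 4.1/0.8721 = 4.7013
Critical value: t_{0.025,17} = ±2.110
p-value ≈ 0.0002
Decision: reject H₀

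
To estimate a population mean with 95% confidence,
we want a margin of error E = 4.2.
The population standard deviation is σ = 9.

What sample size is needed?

Answer: n = 18

Derivation:
z_0.025 = 1.960
n = (z×σ/E)² = (1.960×9/4.2)²
n = 17.6400
Round up: n = 18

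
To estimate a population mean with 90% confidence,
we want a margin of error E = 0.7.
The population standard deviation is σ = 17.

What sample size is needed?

Answer: n = 1597

Derivation:
z_0.05 = 1.645
n = (z×σ/E)² = (1.645×17/0.7)²
n = 1596.0025
Round up: n = 1597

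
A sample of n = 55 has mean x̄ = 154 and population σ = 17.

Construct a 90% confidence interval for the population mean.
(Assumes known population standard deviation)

Answer: (150.2292, 157.7708)

Derivation:
Confidence level: 90%, α = 0.1
z_0.05 = 1.645
SE = σ/√n = 17/√55 = 2.2923
Margin of error = 1.645 × 2.2923 = 3.7708
CI: x̄ ± margin = 154 ± 3.7708
CI: (150.2292, 157.7708)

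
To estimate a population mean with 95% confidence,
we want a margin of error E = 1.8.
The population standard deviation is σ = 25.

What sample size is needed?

Answer: n = 742

Derivation:
z_0.025 = 1.960
n = (z×σ/E)² = (1.960×25/1.8)²
n = 741.0494
Round up: n = 742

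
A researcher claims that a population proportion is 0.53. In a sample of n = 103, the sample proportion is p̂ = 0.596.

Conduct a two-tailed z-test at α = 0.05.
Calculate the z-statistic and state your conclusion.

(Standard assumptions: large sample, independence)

H₀: p = 0.53, H₁: p ≠ 0.53
Standard error: SE = √(p₀(1-p₀)/n) = √(0.53×0.47/103) = 0.049178
z-statistic: z = (p̂ - p₀)/SE = (0.596 - 0.53)/0.049178 = 1.3421
Critical value: z_0.025 = ±1.960
p-value = 0.1796
Decision: fail to reject H₀ at α = 0.05

Answer: z = 1.3421, fail to reject H₀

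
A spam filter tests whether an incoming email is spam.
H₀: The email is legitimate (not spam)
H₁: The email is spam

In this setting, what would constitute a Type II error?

Answer: Letting a spam email through to the inbox

Derivation:
A Type I error (probability α) occurs when we reject a true H₀.
A Type II error (probability β) occurs when we fail to reject a false H₀.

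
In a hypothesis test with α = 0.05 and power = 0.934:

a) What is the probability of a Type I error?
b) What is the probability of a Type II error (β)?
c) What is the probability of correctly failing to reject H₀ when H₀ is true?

a) Type I error probability = α = 0.05
b) Power = P(reject H₀ | H₁ true) = 1 - β = 0.934, so Type II error probability = β = 1 - Power = 0.066
c) P(fail to reject H₀ | H₀ true) = 1 - α = 0.95

Answer: a) 0.05, b) 0.066, c) 0.95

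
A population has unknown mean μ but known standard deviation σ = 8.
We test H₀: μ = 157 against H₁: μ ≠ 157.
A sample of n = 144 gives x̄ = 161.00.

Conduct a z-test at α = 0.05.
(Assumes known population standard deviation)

Answer: z = 5.9997, reject H₀

Derivation:
Standard error: SE = σ/√n = 8/√144 = 0.6667
z-statistic: z = (x̄ - μ₀)/SE = (161.00 - 157)/0.6667 = 5.9997
Critical value: ±1.960
p-value < 0.0001
Decision: reject H₀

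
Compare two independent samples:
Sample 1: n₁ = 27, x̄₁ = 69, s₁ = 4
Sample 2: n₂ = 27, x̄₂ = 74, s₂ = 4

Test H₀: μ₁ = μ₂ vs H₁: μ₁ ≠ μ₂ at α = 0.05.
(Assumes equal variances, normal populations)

Pooled variance: s²_p = [26×4² + 26×4²]/(52) = 16.0000
s_p = 4.0000
SE = s_p×√(1/n₁ + 1/n₂) = 4.0000×√(1/27 + 1/27) = 1.0887
t = (x̄₁ - x̄₂)/SE = (69 - 74)/1.0887 = -4.5926
df = 52, t-critical = ±2.007
Decision: reject H₀

Answer: t = -4.5926, reject H₀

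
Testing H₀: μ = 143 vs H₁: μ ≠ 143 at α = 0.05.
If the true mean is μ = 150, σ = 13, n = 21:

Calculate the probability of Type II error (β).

Answer: β ≈ 0.3059

Derivation:
SE = σ/√n = 13/√21 = 2.8368
Critical values: μ₀ ± z_0.025×SE = 143 ± 1.960×2.8368
Acceptance region: (137.4399, 148.5601)
Under H₁ (μ = 150): z_high = (148.5601 - 150)/2.8368 = -0.5076, z_low = (137.4399 - 150)/2.8368 = -4.4276
β = P(not reject | H₁) = Φ(-0.5076) - Φ(-4.4276) ≈ 0.3059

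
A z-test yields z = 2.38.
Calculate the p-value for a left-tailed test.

Answer: p-value ≈ 0.9913

Derivation:
For z = 2.38:
p = P(Z < 2.38) = Φ(2.38) = 0.9913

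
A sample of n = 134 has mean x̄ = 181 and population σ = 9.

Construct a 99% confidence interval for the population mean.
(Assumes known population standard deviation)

Confidence level: 99%, α = 0.01
z_0.005 = 2.576
SE = σ/√n = 9/√134 = 0.7775
Margin of error = 2.576 × 0.7775 = 2.0028
CI: x̄ ± margin = 181 ± 2.0028
CI: (178.9972, 183.0028)

Answer: (178.9972, 183.0028)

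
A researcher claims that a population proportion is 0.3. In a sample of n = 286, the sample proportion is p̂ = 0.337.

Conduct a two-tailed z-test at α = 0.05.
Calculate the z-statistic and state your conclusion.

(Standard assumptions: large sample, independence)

Answer: z = 1.3655, fail to reject H₀

Derivation:
H₀: p = 0.3, H₁: p ≠ 0.3
Standard error: SE = √(p₀(1-p₀)/n) = √(0.3×0.7/286) = 0.027097
z-statistic: z = (p̂ - p₀)/SE = (0.337 - 0.3)/0.027097 = 1.3655
Critical value: z_0.025 = ±1.960
p-value = 0.1721
Decision: fail to reject H₀ at α = 0.05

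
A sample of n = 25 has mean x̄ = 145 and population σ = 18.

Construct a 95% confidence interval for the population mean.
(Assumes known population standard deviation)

Confidence level: 95%, α = 0.05
z_0.025 = 1.960
SE = σ/√n = 18/√25 = 3.6000
Margin of error = 1.960 × 3.6000 = 7.0560
CI: x̄ ± margin = 145 ± 7.0560
CI: (137.9440, 152.0560)

Answer: (137.9440, 152.0560)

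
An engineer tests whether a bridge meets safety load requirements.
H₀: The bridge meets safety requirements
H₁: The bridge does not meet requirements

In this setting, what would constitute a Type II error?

Type I error (α): Rejecting H₀ when H₀ is true
Type II error (β): Failing to reject H₀ when H₁ is true

Answer: Declaring an unsafe bridge to be safe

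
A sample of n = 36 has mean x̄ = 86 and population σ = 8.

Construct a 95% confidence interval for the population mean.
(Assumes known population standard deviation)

Confidence level: 95%, α = 0.05
z_0.025 = 1.960
SE = σ/√n = 8/√36 = 1.3333
Margin of error = 1.960 × 1.3333 = 2.6133
CI: x̄ ± margin = 86 ± 2.6133
CI: (83.3867, 88.6133)

Answer: (83.3867, 88.6133)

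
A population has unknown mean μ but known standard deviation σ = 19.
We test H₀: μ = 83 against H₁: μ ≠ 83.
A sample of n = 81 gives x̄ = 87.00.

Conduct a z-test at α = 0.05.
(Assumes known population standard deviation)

Standard error: SE = σ/√n = 19/√81 = 2.1111
z-statistic: z = (x̄ - μ₀)/SE = (87.00 - 83)/2.1111 = 1.8947
Critical value: ±1.960
p-value = 0.0581
Decision: fail to reject H₀

Answer: z = 1.8947, fail to reject H₀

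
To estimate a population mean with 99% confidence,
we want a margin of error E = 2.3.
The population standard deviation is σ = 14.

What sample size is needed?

z_0.005 = 2.576
n = (z×σ/E)² = (2.576×14/2.3)²
n = 245.8624
Round up: n = 246

Answer: n = 246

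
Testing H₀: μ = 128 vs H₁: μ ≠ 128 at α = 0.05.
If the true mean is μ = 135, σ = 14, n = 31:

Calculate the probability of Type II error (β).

SE = σ/√n = 14/√31 = 2.5145
Critical values: μ₀ ± z_0.025×SE = 128 ± 1.960×2.5145
Acceptance region: (123.0716, 132.9284)
Under H₁ (μ = 135): z_high = (132.9284 - 135)/2.5145 = -0.8239, z_low = (123.0716 - 135)/2.5145 = -4.7438
β = P(not reject | H₁) = Φ(-0.8239) - Φ(-4.7438) ≈ 0.2050

Answer: β ≈ 0.2050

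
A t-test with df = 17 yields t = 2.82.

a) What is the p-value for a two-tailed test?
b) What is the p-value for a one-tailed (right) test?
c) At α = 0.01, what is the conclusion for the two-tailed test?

Answer: a) 0.0118, b) 0.0059, c) fail to reject H₀

Derivation:
Using t-distribution with df = 17:
a) Two-tailed: p = 2×P(T > 2.82) = 0.0118
b) One-tailed: p = P(T > 2.82) = 0.0059
c) 0.0118 ≥ 0.01, fail to reject H₀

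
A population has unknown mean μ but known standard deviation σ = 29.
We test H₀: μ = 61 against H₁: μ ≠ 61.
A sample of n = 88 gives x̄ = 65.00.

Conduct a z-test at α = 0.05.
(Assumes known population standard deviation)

Answer: z = 1.2939, fail to reject H₀

Derivation:
Standard error: SE = σ/√n = 29/√88 = 3.0914
z-statistic: z = (x̄ - μ₀)/SE = (65.00 - 61)/3.0914 = 1.2939
Critical value: ±1.960
p-value = 0.1957
Decision: fail to reject H₀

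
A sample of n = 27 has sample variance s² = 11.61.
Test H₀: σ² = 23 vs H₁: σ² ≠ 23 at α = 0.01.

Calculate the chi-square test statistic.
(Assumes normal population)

df = n - 1 = 26
χ² = (n-1)s²/σ₀² = 26×11.61/23 = 13.1243
Critical values: χ²_{0.995,26} = 11.160, χ²_{0.005,26} = 48.290
Rejection region: χ² < 11.160 or χ² > 48.290
Decision: fail to reject H₀

Answer: χ² = 13.1243, fail to reject H₀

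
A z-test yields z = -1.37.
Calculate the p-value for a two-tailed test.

For z = -1.37:
p = 2×P(Z > |-1.37|) = 2×(1 - Φ(1.37)) = 0.1707

Answer: p-value ≈ 0.1707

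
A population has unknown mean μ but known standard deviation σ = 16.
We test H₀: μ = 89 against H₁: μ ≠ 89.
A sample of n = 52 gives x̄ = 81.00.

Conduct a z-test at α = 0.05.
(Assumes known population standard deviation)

Answer: z = -3.6056, reject H₀

Derivation:
Standard error: SE = σ/√n = 16/√52 = 2.2188
z-statistic: z = (x̄ - μ₀)/SE = (81.00 - 89)/2.2188 = -3.6056
Critical value: ±1.960
p-value = 0.0003
Decision: reject H₀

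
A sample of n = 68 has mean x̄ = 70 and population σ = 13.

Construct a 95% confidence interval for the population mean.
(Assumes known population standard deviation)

Confidence level: 95%, α = 0.05
z_0.025 = 1.960
SE = σ/√n = 13/√68 = 1.5765
Margin of error = 1.960 × 1.5765 = 3.0899
CI: x̄ ± margin = 70 ± 3.0899
CI: (66.9101, 73.0899)

Answer: (66.9101, 73.0899)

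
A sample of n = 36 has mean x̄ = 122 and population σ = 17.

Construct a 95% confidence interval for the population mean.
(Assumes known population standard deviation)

Answer: (116.4467, 127.5533)

Derivation:
Confidence level: 95%, α = 0.05
z_0.025 = 1.960
SE = σ/√n = 17/√36 = 2.8333
Margin of error = 1.960 × 2.8333 = 5.5533
CI: x̄ ± margin = 122 ± 5.5533
CI: (116.4467, 127.5533)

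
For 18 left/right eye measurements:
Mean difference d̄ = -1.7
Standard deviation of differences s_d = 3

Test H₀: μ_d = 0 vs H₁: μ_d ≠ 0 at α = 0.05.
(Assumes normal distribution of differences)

df = n - 1 = 17
SE = s_d/√n = 3/√18 = 0.7071
t = d̄/SE = -1.7/0.7071 = -2.4042
Critical value: t_{0.025,17} = ±2.110
p-value ≈ 0.0279
Decision: reject H₀

Answer: t = -2.4042, reject H₀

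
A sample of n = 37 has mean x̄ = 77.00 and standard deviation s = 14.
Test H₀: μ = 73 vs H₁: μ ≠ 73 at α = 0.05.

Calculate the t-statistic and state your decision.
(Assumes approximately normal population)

Answer: t = 1.7379, fail to reject H₀

Derivation:
df = n - 1 = 36
SE = s/√n = 14/√37 = 2.3016
t = (x̄ - μ₀)/SE = (77.00 - 73)/2.3016 = 1.7379
Critical value: t_{0.025,36} = ±2.028
p-value ≈ 0.0908
Decision: fail to reject H₀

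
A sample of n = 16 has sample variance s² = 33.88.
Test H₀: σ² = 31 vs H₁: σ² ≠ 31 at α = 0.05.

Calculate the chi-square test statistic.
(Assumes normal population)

df = n - 1 = 15
χ² = (n-1)s²/σ₀² = 15×33.88/31 = 16.3935
Critical values: χ²_{0.975,15} = 6.262, χ²_{0.025,15} = 27.488
Rejection region: χ² < 6.262 or χ² > 27.488
Decision: fail to reject H₀

Answer: χ² = 16.3935, fail to reject H₀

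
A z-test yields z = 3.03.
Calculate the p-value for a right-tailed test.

Answer: p-value ≈ 0.0012

Derivation:
For z = 3.03:
p = P(Z > 3.03) = 1 - Φ(3.03) = 0.0012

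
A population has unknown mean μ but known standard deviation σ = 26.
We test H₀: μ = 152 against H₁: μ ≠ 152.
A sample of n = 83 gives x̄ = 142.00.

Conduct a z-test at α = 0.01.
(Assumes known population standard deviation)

Standard error: SE = σ/√n = 26/√83 = 2.8539
z-statistic: z = (x̄ - μ₀)/SE = (142.00 - 152)/2.8539 = -3.5040
Critical value: ±2.576
p-value = 0.0005
Decision: reject H₀

Answer: z = -3.5040, reject H₀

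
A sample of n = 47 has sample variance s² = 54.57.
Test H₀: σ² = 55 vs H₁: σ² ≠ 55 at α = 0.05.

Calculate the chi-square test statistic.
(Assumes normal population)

Answer: χ² = 45.6404, fail to reject H₀

Derivation:
df = n - 1 = 46
χ² = (n-1)s²/σ₀² = 46×54.57/55 = 45.6404
Critical values: χ²_{0.975,46} = 29.160, χ²_{0.025,46} = 66.617
Rejection region: χ² < 29.160 or χ² > 66.617
Decision: fail to reject H₀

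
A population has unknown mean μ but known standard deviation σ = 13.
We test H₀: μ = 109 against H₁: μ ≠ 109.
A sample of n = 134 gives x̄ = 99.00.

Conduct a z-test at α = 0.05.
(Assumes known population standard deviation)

Answer: z = -8.9047, reject H₀

Derivation:
Standard error: SE = σ/√n = 13/√134 = 1.1230
z-statistic: z = (x̄ - μ₀)/SE = (99.00 - 109)/1.1230 = -8.9047
Critical value: ±1.960
p-value < 0.0001
Decision: reject H₀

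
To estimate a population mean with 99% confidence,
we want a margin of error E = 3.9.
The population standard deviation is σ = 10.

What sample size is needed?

Answer: n = 44

Derivation:
z_0.005 = 2.576
n = (z×σ/E)² = (2.576×10/3.9)²
n = 43.6277
Round up: n = 44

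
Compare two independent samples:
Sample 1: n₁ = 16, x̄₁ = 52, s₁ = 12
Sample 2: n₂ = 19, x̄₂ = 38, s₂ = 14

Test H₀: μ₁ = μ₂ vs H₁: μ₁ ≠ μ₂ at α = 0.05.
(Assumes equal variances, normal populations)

Pooled variance: s²_p = [15×12² + 18×14²]/(33) = 172.3636
s_p = 13.1287
SE = s_p×√(1/n₁ + 1/n₂) = 13.1287×√(1/16 + 1/19) = 4.4547
t = (x̄₁ - x̄₂)/SE = (52 - 38)/4.4547 = 3.1427
df = 33, t-critical = ±2.035
Decision: reject H₀

Answer: t = 3.1427, reject H₀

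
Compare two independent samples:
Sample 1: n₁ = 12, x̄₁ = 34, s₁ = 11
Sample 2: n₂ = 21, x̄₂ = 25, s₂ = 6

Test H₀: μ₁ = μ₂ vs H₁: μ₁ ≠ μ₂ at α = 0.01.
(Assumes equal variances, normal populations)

Pooled variance: s²_p = [11×11² + 20×6²]/(31) = 66.1613
s_p = 8.1340
SE = s_p×√(1/n₁ + 1/n₂) = 8.1340×√(1/12 + 1/21) = 2.9435
t = (x̄₁ - x̄₂)/SE = (34 - 25)/2.9435 = 3.0576
df = 31, t-critical = ±2.744
Decision: reject H₀

Answer: t = 3.0576, reject H₀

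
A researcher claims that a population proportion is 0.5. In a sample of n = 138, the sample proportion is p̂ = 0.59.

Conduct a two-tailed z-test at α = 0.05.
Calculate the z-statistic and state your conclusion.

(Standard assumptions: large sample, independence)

Answer: z = 2.1145, reject H₀

Derivation:
H₀: p = 0.5, H₁: p ≠ 0.5
Standard error: SE = √(p₀(1-p₀)/n) = √(0.5×0.5/138) = 0.042563
z-statistic: z = (p̂ - p₀)/SE = (0.59 - 0.5)/0.042563 = 2.1145
Critical value: z_0.025 = ±1.960
p-value = 0.0345
Decision: reject H₀ at α = 0.05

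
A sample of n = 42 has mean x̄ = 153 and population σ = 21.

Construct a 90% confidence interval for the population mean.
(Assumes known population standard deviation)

Confidence level: 90%, α = 0.1
z_0.05 = 1.645
SE = σ/√n = 21/√42 = 3.2404
Margin of error = 1.645 × 3.2404 = 5.3305
CI: x̄ ± margin = 153 ± 5.3305
CI: (147.6695, 158.3305)

Answer: (147.6695, 158.3305)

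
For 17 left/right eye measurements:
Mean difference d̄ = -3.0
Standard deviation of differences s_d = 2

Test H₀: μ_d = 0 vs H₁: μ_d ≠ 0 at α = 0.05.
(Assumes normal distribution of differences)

Answer: t = -6.1843, reject H₀

Derivation:
df = n - 1 = 16
SE = s_d/√n = 2/√17 = 0.4851
t = d̄/SE = -3.0/0.4851 = -6.1843
Critical value: t_{0.025,16} = ±2.120
p-value < 0.0001
Decision: reject H₀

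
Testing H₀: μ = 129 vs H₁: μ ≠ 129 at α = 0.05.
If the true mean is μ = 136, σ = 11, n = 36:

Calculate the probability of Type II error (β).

Answer: β ≈ 0.0316

Derivation:
SE = σ/√n = 11/√36 = 1.8333
Critical values: μ₀ ± z_0.025×SE = 129 ± 1.960×1.8333
Acceptance region: (125.4067, 132.5933)
Under H₁ (μ = 136): z_high = (132.5933 - 136)/1.8333 = -1.8582, z_low = (125.4067 - 136)/1.8333 = -5.7783
β = P(not reject | H₁) = Φ(-1.8582) - Φ(-5.7783) ≈ 0.0316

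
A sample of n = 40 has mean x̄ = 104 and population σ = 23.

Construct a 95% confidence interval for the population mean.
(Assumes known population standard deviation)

Answer: (96.8723, 111.1277)

Derivation:
Confidence level: 95%, α = 0.05
z_0.025 = 1.960
SE = σ/√n = 23/√40 = 3.6366
Margin of error = 1.960 × 3.6366 = 7.1277
CI: x̄ ± margin = 104 ± 7.1277
CI: (96.8723, 111.1277)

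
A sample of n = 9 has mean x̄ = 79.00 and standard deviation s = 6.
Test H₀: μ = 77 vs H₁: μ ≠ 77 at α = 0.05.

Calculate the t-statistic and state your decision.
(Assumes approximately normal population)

df = n - 1 = 8
SE = s/√n = 6/√9 = 2.0000
t = (x̄ - μ₀)/SE = (79.00 - 77)/2.0000 = 1.0000
Critical value: t_{0.025,8} = ±2.306
p-value ≈ 0.3466
Decision: fail to reject H₀

Answer: t = 1.0000, fail to reject H₀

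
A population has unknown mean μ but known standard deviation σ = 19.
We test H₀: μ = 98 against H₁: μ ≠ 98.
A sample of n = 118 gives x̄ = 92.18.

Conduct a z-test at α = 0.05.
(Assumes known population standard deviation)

Standard error: SE = σ/√n = 19/√118 = 1.7491
z-statistic: z = (x̄ - μ₀)/SE = (92.18 - 98)/1.7491 = -3.3274
Critical value: ±1.960
p-value = 0.0009
Decision: reject H₀

Answer: z = -3.3274, reject H₀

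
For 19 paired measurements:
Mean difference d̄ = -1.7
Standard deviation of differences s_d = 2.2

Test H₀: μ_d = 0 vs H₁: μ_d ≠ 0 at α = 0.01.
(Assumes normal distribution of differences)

Answer: t = -3.3683, reject H₀

Derivation:
df = n - 1 = 18
SE = s_d/√n = 2.2/√19 = 0.5047
t = d̄/SE = -1.7/0.5047 = -3.3683
Critical value: t_{0.005,18} = ±2.878
p-value ≈ 0.0034
Decision: reject H₀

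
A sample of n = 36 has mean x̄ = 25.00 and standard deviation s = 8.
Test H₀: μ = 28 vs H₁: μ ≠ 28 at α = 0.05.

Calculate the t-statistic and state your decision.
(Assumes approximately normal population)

df = n - 1 = 35
SE = s/√n = 8/√36 = 1.3333
t = (x̄ - μ₀)/SE = (25.00 - 28)/1.3333 = -2.2501
Critical value: t_{0.025,35} = ±2.030
p-value ≈ 0.0308
Decision: reject H₀

Answer: t = -2.2501, reject H₀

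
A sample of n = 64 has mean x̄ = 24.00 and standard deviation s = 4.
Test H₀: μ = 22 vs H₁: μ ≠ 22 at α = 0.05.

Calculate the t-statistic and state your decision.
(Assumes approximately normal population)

Answer: t = 4.0000, reject H₀

Derivation:
df = n - 1 = 63
SE = s/√n = 4/√64 = 0.5000
t = (x̄ - μ₀)/SE = (24.00 - 22)/0.5000 = 4.0000
Critical value: t_{0.025,63} = ±1.998
p-value ≈ 0.0002
Decision: reject H₀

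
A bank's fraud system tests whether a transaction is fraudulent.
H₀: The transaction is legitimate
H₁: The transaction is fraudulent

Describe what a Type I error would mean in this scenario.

Answer: Blocking a legitimate transaction as fraud

Derivation:
A Type I error (probability α) occurs when we reject a true H₀.
A Type II error (probability β) occurs when we fail to reject a false H₀.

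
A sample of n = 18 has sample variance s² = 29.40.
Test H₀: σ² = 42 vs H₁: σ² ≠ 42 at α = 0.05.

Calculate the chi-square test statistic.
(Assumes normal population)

Answer: χ² = 11.9000, fail to reject H₀

Derivation:
df = n - 1 = 17
χ² = (n-1)s²/σ₀² = 17×29.40/42 = 11.9000
Critical values: χ²_{0.975,17} = 7.564, χ²_{0.025,17} = 30.191
Rejection region: χ² < 7.564 or χ² > 30.191
Decision: fail to reject H₀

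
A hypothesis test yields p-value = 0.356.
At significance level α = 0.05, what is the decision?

Compare p-value to α:
0.356 ≥ 0.05
Decision: fail to reject H₀

Answer: fail to reject H₀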